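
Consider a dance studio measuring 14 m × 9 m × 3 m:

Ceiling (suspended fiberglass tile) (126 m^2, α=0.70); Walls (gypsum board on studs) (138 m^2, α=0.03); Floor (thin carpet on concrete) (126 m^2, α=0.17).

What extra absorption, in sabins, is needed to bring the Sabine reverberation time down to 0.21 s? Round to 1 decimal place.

Total absorption A₁ = 126·0.70 + 138·0.03 + 126·0.17
  = 88.200 + 4.140 + 21.420 = 113.760 m^2 sabins.
V = 378 m³. Required absorption A₂ = 0.161 × 378 / 0.21 = 289.800 sabins.
Shortfall: 289.800 − 113.760 = 176.0 sabins.

176.0 sabins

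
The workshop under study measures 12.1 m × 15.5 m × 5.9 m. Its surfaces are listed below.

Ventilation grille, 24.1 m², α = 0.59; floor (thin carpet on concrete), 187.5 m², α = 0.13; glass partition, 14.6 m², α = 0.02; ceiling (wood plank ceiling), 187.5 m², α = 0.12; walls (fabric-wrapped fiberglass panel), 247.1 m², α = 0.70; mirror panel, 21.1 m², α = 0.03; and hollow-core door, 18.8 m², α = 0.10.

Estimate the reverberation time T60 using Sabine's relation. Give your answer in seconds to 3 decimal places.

Total absorption A = 24.1·0.59 + 187.5·0.13 + 14.6·0.02 + 187.5·0.12 + 247.1·0.70 + 21.1·0.03 + 18.8·0.10
  = 14.219 + 24.375 + 0.292 + 22.500 + 172.970 + 0.633 + 1.880 = 236.869 m² sabins.
Room volume: 1106.545 m³.
RT60 = 0.161 · V / A = 0.161 × 1106.545 / 236.869 = 0.752 s.

0.752 seconds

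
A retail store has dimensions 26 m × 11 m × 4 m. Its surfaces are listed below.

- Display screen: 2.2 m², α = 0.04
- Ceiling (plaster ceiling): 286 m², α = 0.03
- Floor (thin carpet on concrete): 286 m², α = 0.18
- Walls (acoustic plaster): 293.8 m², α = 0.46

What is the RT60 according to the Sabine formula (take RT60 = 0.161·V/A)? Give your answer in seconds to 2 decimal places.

0.94 s

Equivalent absorption area: A = 2.2×0.04 + 286×0.03 + 286×0.18 + 293.8×0.46 = 195.296 m².
Room volume: 1144 m³.
T = 0.161 V/A = 0.161·1144/195.296 = 0.94 s.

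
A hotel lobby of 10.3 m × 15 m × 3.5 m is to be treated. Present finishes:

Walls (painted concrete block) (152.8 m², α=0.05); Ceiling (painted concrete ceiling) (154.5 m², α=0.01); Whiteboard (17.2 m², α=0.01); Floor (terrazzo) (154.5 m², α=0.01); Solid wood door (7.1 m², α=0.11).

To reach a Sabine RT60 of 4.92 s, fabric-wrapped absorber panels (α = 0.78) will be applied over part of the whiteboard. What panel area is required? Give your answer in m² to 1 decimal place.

A₁ = Σ Sᵢαᵢ = 152.8×0.05 + 154.5×0.01 + 17.2×0.01 + 154.5×0.01 + 7.1×0.11 = 11.683 sabins.
V = 540.75 m³. Target absorption A₂ = 0.161 × 540.75 / 4.92 = 17.695 sabins.
Absorption to add: 17.695 − 11.683 = 6.012 sabins.
Net gain per m²: Δα = 0.78 − 0.01 = 0.77.
Panel area = 6.012 / 0.77 = 7.8 m².

7.8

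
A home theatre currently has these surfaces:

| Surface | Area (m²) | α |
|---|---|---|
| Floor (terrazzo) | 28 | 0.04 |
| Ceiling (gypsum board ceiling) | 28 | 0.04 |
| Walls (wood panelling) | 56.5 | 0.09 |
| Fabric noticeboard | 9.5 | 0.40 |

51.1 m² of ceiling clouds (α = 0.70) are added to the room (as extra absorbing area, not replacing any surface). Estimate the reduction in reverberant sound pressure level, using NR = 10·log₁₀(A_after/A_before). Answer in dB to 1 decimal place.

Summing Sᵢαᵢ: 1.120 + 1.120 + 5.085 + 3.800 → A_before = 11.125 sabins.
Added absorption = 51.1 × 0.70 = 35.770 sabins.
New total A_after = 46.895 sabins.
NR = 10·log₁₀(46.895/11.125) = 6.2 dB.

6.2 dB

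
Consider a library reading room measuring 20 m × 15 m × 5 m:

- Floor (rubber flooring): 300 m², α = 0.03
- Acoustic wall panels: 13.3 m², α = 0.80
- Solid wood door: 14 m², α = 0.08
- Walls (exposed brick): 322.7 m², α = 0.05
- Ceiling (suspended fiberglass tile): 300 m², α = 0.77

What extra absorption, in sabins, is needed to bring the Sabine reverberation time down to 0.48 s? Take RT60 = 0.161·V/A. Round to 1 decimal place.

Equivalent absorption area: A₁ = 300*0.03 + 13.3*0.80 + 14*0.08 + 322.7*0.05 + 300*0.77 = 267.895 m².
For T = 0.48 s, need A₂ = 0.161·V/T = 0.161·1500/0.48 = 503.125 sabins.
Shortfall: 503.125 − 267.895 = 235.2 sabins.

235.2 sabins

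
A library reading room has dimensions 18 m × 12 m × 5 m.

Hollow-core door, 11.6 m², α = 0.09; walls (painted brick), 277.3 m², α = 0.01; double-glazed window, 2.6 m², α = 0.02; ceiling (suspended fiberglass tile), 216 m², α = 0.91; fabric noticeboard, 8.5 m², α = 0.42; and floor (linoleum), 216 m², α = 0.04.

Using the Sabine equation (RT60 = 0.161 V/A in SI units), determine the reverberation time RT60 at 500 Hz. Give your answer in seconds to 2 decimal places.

0.82 s

Equivalent absorption area: A = 11.6×0.09 + 277.3×0.01 + 2.6×0.02 + 216×0.91 + 8.5×0.42 + 216×0.04 = 212.639 m².
V = 18·12·5 = 1080 m³.
Sabine: RT60 = 0.161 × 1080 / 212.639 = 0.82 s.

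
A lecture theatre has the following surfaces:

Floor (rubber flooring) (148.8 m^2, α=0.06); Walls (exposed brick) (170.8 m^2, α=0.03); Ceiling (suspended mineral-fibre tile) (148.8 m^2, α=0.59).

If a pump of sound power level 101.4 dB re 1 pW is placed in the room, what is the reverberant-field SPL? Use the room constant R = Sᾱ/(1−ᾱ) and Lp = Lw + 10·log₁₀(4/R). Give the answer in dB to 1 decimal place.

86.3 dB

A = 101.844 sabins; S = 468.4 m^2.
ᾱ = 0.2174, so room constant R = A/(1−ᾱ) = 130.135 m^2.
Lp = Lw + 10 log₁₀(4/R) = 101.4 -15.12 = 86.3 dB.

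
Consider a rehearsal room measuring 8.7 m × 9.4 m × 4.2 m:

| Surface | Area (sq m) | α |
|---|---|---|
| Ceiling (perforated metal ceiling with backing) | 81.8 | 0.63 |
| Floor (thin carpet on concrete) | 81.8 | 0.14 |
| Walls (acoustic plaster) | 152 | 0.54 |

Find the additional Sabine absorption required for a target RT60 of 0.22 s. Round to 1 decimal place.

106.3 sabins

Summing Sᵢαᵢ: 51.534 + 11.452 + 82.080 → A₁ = 145.066 sabins.
Target A₂ = 0.161·343.476/0.22 = 251.362 sabins (V = 343.476 m³).
Additional absorption ΔA = 251.362 − 145.066 = 106.3 sabins.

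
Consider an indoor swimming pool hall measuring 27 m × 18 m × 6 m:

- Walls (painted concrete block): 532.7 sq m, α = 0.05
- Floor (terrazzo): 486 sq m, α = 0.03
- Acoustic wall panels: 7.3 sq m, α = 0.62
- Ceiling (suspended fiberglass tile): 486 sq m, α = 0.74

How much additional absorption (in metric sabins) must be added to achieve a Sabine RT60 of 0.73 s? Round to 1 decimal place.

237.7 sabins

A₁ = Σ Sᵢαᵢ = 532.7*0.05 + 486*0.03 + 7.3*0.62 + 486*0.74 = 405.381 sabins.
Target A₂ = 0.161·2916/0.73 = 643.118 sabins (V = 2916 m³).
ΔA = A₂ − A₁ = 643.118 − 405.381 = 237.7 sabins.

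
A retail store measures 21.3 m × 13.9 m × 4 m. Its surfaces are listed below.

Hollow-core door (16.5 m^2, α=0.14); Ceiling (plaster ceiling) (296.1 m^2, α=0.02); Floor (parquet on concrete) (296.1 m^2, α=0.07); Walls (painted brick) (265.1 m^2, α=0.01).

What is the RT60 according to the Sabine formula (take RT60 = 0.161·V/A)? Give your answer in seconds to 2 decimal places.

A = Σ Sᵢαᵢ = 16.5·0.14 + 296.1·0.02 + 296.1·0.07 + 265.1·0.01 = 31.610 sabins.
Volume V = 21.3 × 13.9 × 4 = 1184.28 m³.
Sabine: RT60 = 0.161 × 1184.28 / 31.610 = 6.03 s.

6.03 s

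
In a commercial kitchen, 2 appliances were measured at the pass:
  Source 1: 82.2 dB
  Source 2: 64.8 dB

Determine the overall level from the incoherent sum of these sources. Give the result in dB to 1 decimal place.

Sum in the linear (power) domain: Σ 10^(Lᵢ/10) = 10^(82.2/10) + 10^(64.8/10) = 1.69e+08.
L_total = 10·log₁₀(1.69e+08) = 82.3 dB.

82.3 dB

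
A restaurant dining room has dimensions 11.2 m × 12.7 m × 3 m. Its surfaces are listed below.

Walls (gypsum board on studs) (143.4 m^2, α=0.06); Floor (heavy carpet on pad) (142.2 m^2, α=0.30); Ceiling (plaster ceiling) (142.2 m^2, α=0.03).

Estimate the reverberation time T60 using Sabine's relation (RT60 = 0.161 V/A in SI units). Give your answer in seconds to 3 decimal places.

Equivalent absorption area: A = 143.4*0.06 + 142.2*0.30 + 142.2*0.03 = 55.530 m^2.
Room volume: 426.72 m³.
Sabine: RT60 = 0.161 × 426.72 / 55.530 = 1.237 s.

1.237 sec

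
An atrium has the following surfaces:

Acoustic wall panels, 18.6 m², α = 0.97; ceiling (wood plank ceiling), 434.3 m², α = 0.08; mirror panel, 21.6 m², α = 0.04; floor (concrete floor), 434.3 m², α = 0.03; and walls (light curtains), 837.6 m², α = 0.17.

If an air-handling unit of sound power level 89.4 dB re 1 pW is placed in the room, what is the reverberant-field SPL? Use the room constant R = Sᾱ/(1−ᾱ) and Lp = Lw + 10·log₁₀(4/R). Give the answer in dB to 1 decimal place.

Σ(Sᵢαᵢ) = 18.6·0.97 + 434.3·0.08 + 21.6·0.04 + 434.3·0.03 + 837.6·0.17 = 209.071; total area S = 1746.4 m².
ᾱ = 0.1197, so room constant R = A/(1−ᾱ) = 237.500 m².
Lp = Lw + 10 log₁₀(4/R) = 89.4 -17.74 = 71.7 dB.

71.7 dB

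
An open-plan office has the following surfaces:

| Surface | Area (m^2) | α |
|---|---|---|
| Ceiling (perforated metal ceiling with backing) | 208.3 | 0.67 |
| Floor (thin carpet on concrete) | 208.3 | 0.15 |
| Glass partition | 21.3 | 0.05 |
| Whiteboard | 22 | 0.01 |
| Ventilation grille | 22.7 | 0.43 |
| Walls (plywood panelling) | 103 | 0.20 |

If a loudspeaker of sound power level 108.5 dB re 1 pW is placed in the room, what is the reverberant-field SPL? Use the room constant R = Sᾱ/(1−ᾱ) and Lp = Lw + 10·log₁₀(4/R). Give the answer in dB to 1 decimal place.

89.6 dB

A = 202.452 sabins; S = 585.6 m^2.
ᾱ = 202.452/585.6 = 0.3457; R = Sᾱ/(1−ᾱ) = 202.452/(1−0.3457) = 309.418 m^2.
Lp = Lw + 10 log₁₀(4/R) = 108.5 -18.88 = 89.6 dB.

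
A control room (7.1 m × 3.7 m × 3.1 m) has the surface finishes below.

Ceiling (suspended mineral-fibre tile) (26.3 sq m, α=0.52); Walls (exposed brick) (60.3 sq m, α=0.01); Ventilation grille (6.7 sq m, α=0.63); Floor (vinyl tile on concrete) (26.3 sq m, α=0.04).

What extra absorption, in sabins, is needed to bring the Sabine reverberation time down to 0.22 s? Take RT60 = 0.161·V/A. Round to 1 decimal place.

40.0 sabins

A₁ = Σ Sᵢαᵢ = 26.3·0.52 + 60.3·0.01 + 6.7·0.63 + 26.3·0.04 = 19.552 sabins.
V = 81.437 m³. Required absorption A₂ = 0.161 × 81.437 / 0.22 = 59.597 sabins.
ΔA = A₂ − A₁ = 59.597 − 19.552 = 40.0 sabins.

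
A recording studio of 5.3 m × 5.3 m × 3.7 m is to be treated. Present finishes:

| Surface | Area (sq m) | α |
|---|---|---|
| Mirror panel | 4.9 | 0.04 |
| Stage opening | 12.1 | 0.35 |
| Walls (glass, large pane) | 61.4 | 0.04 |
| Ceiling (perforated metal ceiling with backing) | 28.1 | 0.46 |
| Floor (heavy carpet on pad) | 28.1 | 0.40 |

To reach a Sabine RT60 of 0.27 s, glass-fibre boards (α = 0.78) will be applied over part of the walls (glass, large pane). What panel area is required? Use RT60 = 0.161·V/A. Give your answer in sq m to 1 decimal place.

A₁ = Σ Sᵢαᵢ = 4.9×0.04 + 12.1×0.35 + 61.4×0.04 + 28.1×0.46 + 28.1×0.40 = 31.053 sabins.
Required A₂ = 0.161·103.933/0.27 = 61.975 sabins.
ΔA needed = 61.975 − 31.053 = 30.922 sabins.
Net gain per sq m: Δα = 0.78 − 0.04 = 0.74.
Area = ΔA/Δα = 30.922/0.74 = 41.8 sq m.

41.8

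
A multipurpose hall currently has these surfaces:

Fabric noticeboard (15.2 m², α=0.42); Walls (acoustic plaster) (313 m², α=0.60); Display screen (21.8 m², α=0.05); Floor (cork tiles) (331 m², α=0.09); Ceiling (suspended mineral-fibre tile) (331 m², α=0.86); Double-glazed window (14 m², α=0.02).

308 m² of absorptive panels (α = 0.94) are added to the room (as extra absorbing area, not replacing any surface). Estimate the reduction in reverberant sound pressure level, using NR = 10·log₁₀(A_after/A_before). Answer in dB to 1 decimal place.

2.0 dB

A_before = Σ Sᵢαᵢ = 15.2·0.42 + 313·0.60 + 21.8·0.05 + 331·0.09 + 331·0.86 + 14·0.02 = 510.004 sabins.
Treatment contributes 308·0.94 = 289.520 sabins.
New total A_after = 799.524 sabins.
NR = 10·log₁₀(799.524/510.004) = 2.0 dB.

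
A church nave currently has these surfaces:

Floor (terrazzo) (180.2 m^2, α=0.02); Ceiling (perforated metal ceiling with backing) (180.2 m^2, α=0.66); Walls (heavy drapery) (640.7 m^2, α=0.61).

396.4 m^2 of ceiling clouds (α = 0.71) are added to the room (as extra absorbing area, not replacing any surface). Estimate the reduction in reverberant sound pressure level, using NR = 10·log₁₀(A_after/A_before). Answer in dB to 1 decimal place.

1.9 dB

Equivalent absorption area: A_before = 180.2×0.02 + 180.2×0.66 + 640.7×0.61 = 513.363 m^2.
Added absorption = 396.4 × 0.71 = 281.444 sabins.
New total A_after = 794.807 sabins.
Reduction = 10 log₁₀(A_after/A_before) = 10 log₁₀(1.5482) = 1.9 dB.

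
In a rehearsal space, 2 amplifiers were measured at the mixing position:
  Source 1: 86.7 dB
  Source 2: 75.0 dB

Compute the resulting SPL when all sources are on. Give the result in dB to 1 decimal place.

Converting to relative power and adding: 10^(86.7/10) + 10^(75.0/10) = 4.994e+08.
Combined level = 10 log₁₀(4.994e+08) = 87.0 dB.

87.0 dB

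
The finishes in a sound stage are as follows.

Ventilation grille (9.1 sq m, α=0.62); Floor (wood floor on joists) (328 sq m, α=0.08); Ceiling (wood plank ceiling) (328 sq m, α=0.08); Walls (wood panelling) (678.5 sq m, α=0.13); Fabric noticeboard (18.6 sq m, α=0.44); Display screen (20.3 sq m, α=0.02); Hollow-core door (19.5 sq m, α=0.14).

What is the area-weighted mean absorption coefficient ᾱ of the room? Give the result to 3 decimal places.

0.112

S = Σ Sᵢ = 9.1 + 328 + 328 + 678.5 + 18.6 + 20.3 + 19.5 = 1402.0 sq m.
A = 9.1·0.62 + 328·0.08 + 328·0.08 + 678.5·0.13 + 18.6·0.44 + 20.3·0.02 + 19.5·0.14 = 157.647 sabins.
ᾱ = A/S = 0.112.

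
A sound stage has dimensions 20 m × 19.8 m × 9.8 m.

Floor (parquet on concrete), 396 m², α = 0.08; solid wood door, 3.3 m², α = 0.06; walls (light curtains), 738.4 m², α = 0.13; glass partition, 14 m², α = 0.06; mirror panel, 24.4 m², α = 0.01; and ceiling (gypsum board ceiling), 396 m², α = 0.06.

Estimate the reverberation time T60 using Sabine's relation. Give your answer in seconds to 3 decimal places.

4.091 s

Total absorption A = 396·0.08 + 3.3·0.06 + 738.4·0.13 + 14·0.06 + 24.4·0.01 + 396·0.06
  = 31.680 + 0.198 + 95.992 + 0.840 + 0.244 + 23.760 = 152.714 m² sabins.
Room volume: 3880.8 m³.
T = 0.161 V/A = 0.161·3880.8/152.714 = 4.091 s.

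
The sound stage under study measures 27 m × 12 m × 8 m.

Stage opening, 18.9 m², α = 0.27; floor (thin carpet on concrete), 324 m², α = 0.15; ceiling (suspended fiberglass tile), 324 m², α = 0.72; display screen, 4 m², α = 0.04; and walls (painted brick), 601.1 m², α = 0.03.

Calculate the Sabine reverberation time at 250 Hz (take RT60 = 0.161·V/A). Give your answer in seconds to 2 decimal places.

Summing Sᵢαᵢ: 5.103 + 48.600 + 233.280 + 0.160 + 18.033 → A = 305.176 sabins.
Volume V = 27 × 12 × 8 = 2592 m³.
T = 0.161 V/A = 0.161·2592/305.176 = 1.37 s.

1.37 seconds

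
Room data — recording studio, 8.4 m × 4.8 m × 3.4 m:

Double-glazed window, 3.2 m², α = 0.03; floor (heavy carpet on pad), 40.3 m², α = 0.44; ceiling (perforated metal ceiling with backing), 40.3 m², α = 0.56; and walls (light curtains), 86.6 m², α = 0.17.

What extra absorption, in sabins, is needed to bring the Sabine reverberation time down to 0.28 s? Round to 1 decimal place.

23.7 sabins

Equivalent absorption area: A₁ = 3.2*0.03 + 40.3*0.44 + 40.3*0.56 + 86.6*0.17 = 55.118 m².
V = 137.088 m³. Required absorption A₂ = 0.161 × 137.088 / 0.28 = 78.826 sabins.
ΔA = A₂ − A₁ = 78.826 − 55.118 = 23.7 sabins.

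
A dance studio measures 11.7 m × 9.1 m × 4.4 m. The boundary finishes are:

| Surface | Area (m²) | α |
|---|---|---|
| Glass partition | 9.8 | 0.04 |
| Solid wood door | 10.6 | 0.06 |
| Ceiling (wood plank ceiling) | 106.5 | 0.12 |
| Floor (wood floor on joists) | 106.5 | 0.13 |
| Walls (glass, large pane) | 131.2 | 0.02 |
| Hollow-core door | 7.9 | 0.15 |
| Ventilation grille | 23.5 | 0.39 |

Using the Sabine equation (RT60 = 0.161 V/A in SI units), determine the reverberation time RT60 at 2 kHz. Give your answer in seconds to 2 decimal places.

A = Σ Sᵢαᵢ = 9.8·0.04 + 10.6·0.06 + 106.5·0.12 + 106.5·0.13 + 131.2·0.02 + 7.9·0.15 + 23.5·0.39 = 40.627 sabins.
Volume V = 11.7 × 9.1 × 4.4 = 468.468 m³.
RT60 = 0.161 · V / A = 0.161 × 468.468 / 40.627 = 1.86 s.

1.86 s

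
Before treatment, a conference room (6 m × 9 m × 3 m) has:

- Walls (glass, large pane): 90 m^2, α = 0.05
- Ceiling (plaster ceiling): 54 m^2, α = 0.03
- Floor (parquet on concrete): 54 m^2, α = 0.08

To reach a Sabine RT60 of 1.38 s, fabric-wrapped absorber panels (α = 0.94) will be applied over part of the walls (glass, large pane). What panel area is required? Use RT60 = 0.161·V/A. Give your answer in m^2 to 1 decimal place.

9.5

A₁ = Σ Sᵢαᵢ = 90*0.05 + 54*0.03 + 54*0.08 = 10.440 sabins.
Required A₂ = 0.161·162/1.38 = 18.900 sabins.
Absorption to add: 18.900 − 10.440 = 8.460 sabins.
Each m^2 of panel replacing the walls (glass, large pane) adds (0.94 − 0.05) = 0.89 sabins.
Area = ΔA/Δα = 8.460/0.89 = 9.5 m^2.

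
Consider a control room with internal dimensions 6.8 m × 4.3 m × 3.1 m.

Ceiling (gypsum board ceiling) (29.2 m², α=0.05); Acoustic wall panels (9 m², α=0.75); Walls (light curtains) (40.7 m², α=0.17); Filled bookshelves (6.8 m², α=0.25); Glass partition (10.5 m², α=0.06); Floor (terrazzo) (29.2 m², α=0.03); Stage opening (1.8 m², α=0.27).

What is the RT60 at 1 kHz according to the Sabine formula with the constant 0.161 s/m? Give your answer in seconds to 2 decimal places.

Total absorption A = 29.2×0.05 + 9×0.75 + 40.7×0.17 + 6.8×0.25 + 10.5×0.06 + 29.2×0.03 + 1.8×0.27
  = 1.460 + 6.750 + 6.919 + 1.700 + 0.630 + 0.876 + 0.486 = 18.821 m² sabins.
Volume V = 6.8 × 4.3 × 3.1 = 90.644 m³.
T = 0.161 V/A = 0.161·90.644/18.821 = 0.78 s.

0.78 s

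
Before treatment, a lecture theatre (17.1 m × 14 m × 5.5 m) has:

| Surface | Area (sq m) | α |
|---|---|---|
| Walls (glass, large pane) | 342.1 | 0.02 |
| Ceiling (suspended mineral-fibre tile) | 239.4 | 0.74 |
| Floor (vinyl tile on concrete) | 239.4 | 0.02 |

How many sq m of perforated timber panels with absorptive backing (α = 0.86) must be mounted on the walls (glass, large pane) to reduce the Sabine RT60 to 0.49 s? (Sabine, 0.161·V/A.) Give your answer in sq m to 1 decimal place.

A₁ = Σ Sᵢαᵢ = 342.1×0.02 + 239.4×0.74 + 239.4×0.02 = 188.786 sabins.
Required A₂ = 0.161·1316.7/0.49 = 432.630 sabins.
ΔA needed = 432.630 − 188.786 = 243.844 sabins.
Net gain per sq m: Δα = 0.86 − 0.02 = 0.84.
Panel area = 243.844 / 0.84 = 290.3 sq m.

290.3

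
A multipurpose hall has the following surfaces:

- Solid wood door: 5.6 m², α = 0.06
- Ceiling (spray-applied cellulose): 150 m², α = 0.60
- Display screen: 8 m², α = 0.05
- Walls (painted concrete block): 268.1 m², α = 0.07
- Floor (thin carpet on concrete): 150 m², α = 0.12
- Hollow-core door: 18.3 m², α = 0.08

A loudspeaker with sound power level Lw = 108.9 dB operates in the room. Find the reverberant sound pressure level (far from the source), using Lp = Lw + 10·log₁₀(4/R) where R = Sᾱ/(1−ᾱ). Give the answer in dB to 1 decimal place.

92.8 dB

A = 128.967 sabins; S = 600.0 m².
ᾱ = 0.2149, so room constant R = A/(1−ᾱ) = 164.268 m².
Lp = 108.9 + 10·log₁₀(4/164.268) = 108.9 + (-16.13) = 92.8 dB.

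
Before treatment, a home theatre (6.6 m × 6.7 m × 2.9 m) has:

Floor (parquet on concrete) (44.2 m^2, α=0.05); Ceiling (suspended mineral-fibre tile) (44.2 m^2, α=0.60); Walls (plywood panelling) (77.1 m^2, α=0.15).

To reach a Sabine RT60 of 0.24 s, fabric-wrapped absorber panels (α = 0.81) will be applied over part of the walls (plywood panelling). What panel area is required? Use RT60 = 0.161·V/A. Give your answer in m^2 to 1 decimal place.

69.3

Total absorption A₁ = 44.2×0.05 + 44.2×0.60 + 77.1×0.15
  = 2.210 + 26.520 + 11.565 = 40.295 m^2 sabins.
V = 128.238 m³. Target absorption A₂ = 0.161 × 128.238 / 0.24 = 86.026 sabins.
ΔA needed = 86.026 − 40.295 = 45.731 sabins.
Each m^2 of panel replacing the walls (plywood panelling) adds (0.81 − 0.15) = 0.66 sabins.
Area = ΔA/Δα = 45.731/0.66 = 69.3 m^2.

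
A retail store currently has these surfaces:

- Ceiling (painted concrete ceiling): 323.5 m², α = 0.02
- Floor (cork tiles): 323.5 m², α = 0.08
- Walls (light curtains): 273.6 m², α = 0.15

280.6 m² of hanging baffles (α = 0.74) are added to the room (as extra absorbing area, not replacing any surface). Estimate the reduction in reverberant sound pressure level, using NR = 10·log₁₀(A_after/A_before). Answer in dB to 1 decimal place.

Summing Sᵢαᵢ: 6.470 + 25.880 + 41.040 → A_before = 73.390 sabins.
Treatment contributes 280.6·0.74 = 207.644 sabins.
A_after = 73.390 + 207.644 = 281.034 sabins.
NR = 10·log₁₀(281.034/73.390) = 5.8 dB.

5.8 dB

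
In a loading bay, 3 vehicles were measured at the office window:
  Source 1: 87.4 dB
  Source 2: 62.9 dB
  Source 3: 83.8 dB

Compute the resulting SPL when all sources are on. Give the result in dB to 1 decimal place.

89.0 dB

Σ 10^(Lᵢ/10) = 7.914e+08.
Combined level = 10 log₁₀(7.914e+08) = 89.0 dB.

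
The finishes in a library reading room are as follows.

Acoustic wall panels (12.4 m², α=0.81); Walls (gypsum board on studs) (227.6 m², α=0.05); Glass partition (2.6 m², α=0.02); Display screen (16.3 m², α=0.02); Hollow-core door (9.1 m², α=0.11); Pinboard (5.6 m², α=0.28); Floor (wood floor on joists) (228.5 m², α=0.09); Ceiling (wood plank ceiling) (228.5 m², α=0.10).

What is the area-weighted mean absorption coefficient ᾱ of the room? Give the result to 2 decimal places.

S = Σ Sᵢ = 12.4 + 227.6 + 2.6 + 16.3 + 9.1 + 5.6 + 228.5 + 228.5 = 730.6 m².
Σ(Sᵢαᵢ) = 12.4*0.81 + 227.6*0.05 + 2.6*0.02 + 16.3*0.02 + 9.1*0.11 + 5.6*0.28 + 228.5*0.09 + 228.5*0.10 = 67.786.
ᾱ = A/S = 0.09.

0.09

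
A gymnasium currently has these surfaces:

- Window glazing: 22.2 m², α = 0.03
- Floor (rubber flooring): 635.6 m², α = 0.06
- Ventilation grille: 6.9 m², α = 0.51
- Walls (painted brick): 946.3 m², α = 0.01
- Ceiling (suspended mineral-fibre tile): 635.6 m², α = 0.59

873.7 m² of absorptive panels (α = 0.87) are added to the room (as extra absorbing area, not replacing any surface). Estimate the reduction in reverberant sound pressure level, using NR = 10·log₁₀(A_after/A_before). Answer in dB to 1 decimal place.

4.4 dB

Total absorption A_before = 22.2*0.03 + 635.6*0.06 + 6.9*0.51 + 946.3*0.01 + 635.6*0.59
  = 0.666 + 38.136 + 3.519 + 9.463 + 375.004 = 426.788 m² sabins.
Added absorption = 873.7 × 0.87 = 760.119 sabins.
New total A_after = 1186.907 sabins.
NR = 10·log₁₀(1186.907/426.788) = 4.4 dB.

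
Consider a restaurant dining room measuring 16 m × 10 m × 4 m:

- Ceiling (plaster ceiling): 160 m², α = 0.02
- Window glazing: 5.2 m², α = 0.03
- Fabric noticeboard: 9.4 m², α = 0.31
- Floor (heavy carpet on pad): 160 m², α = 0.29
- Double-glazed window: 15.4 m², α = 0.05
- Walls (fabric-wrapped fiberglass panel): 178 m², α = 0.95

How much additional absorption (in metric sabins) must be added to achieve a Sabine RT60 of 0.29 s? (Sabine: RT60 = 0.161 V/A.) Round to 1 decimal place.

132.8 sabins

A₁ = Σ Sᵢαᵢ = 160·0.02 + 5.2·0.03 + 9.4·0.31 + 160·0.29 + 15.4·0.05 + 178·0.95 = 222.540 sabins.
For T = 0.29 s, need A₂ = 0.161·V/T = 0.161·640/0.29 = 355.310 sabins.
Shortfall: 355.310 − 222.540 = 132.8 sabins.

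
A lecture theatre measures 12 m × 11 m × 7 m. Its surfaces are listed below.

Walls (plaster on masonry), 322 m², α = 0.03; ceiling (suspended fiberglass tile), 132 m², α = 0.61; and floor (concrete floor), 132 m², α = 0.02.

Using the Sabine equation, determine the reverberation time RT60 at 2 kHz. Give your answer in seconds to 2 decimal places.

1.60 s

A = Σ Sᵢαᵢ = 322*0.03 + 132*0.61 + 132*0.02 = 92.820 sabins.
Volume V = 12 × 11 × 7 = 924 m³.
T = 0.161 V/A = 0.161·924/92.820 = 1.60 s.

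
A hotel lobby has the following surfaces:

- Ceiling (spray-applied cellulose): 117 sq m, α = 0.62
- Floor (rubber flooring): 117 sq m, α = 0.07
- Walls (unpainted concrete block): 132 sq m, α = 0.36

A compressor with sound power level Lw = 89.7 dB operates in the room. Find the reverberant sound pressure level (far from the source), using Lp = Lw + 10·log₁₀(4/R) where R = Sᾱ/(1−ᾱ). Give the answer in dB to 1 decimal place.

72.8 dB

A = 128.250 sabins; S = 366.0 sq m.
ᾱ = 128.250/366.0 = 0.3504; R = Sᾱ/(1−ᾱ) = 128.250/(1−0.3504) = 197.429 sq m.
Lp = Lw + 10 log₁₀(4/R) = 89.7 -16.93 = 72.8 dB.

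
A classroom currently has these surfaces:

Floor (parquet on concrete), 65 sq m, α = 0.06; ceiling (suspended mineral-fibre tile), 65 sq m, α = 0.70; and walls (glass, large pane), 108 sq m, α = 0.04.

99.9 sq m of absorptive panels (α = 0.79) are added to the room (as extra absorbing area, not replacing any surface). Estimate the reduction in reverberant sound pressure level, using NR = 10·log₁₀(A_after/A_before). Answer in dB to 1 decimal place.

3.9 dB

Summing Sᵢαᵢ: 3.900 + 45.500 + 4.320 → A_before = 53.720 sabins.
Treatment contributes 99.9·0.79 = 78.921 sabins.
A_after = 53.720 + 78.921 = 132.641 sabins.
NR = 10·log₁₀(132.641/53.720) = 3.9 dB.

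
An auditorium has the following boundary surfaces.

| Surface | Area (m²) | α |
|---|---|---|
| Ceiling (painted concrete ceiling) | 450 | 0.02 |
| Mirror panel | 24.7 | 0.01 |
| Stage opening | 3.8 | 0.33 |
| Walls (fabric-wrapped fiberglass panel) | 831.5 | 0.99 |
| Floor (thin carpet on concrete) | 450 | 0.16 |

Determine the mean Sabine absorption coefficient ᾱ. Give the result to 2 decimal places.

0.51

S = Σ Sᵢ = 450 + 24.7 + 3.8 + 831.5 + 450 = 1760.0 m².
Weighted sum Σ Sα = 905.686.
ᾱ = A/S = 0.51.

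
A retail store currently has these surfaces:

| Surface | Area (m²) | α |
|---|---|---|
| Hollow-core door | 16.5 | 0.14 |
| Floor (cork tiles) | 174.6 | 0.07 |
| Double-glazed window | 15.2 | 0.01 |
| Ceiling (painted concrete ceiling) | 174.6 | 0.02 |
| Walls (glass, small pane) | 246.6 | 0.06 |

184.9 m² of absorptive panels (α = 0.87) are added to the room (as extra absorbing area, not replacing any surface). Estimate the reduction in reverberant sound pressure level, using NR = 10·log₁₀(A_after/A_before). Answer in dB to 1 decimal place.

Total absorption A_before = 16.5*0.14 + 174.6*0.07 + 15.2*0.01 + 174.6*0.02 + 246.6*0.06
  = 2.310 + 12.222 + 0.152 + 3.492 + 14.796 = 32.972 m² sabins.
Treatment contributes 184.9·0.87 = 160.863 sabins.
New total A_after = 193.835 sabins.
Reduction = 10 log₁₀(A_after/A_before) = 10 log₁₀(5.8788) = 7.7 dB.

7.7 dB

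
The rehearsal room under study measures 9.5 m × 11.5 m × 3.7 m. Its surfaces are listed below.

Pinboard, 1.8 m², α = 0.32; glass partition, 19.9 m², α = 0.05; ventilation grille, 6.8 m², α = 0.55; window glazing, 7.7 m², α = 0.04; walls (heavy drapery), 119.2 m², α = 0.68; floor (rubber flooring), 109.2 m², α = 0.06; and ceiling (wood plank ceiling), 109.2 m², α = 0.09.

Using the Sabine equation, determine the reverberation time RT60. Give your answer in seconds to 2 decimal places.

Summing Sᵢαᵢ: 0.576 + 0.995 + 3.740 + 0.308 + 81.056 + 6.552 + 9.828 → A = 103.055 sabins.
V = 9.5·11.5·3.7 = 404.225 m³.
Sabine: RT60 = 0.161 × 404.225 / 103.055 = 0.63 s.

0.63 sec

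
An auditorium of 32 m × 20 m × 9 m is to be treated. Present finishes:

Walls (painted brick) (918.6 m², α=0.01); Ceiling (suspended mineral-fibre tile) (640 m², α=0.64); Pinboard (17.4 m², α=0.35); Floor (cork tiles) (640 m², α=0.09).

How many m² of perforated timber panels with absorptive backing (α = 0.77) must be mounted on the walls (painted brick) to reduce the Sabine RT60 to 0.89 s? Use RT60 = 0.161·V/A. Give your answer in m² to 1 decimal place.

736.2

Total absorption A₁ = 918.6·0.01 + 640·0.64 + 17.4·0.35 + 640·0.09
  = 9.186 + 409.600 + 6.090 + 57.600 = 482.476 m² sabins.
Required A₂ = 0.161·5760/0.89 = 1041.978 sabins.
Absorption to add: 1041.978 − 482.476 = 559.502 sabins.
Net gain per m²: Δα = 0.77 − 0.01 = 0.76.
Panel area = 559.502 / 0.76 = 736.2 m².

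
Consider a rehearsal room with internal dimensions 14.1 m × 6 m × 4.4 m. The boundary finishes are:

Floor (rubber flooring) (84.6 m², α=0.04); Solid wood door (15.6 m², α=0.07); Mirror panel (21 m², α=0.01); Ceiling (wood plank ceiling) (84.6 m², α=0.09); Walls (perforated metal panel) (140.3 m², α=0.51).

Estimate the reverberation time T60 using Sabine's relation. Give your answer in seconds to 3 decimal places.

0.715 s

Total absorption A = 84.6*0.04 + 15.6*0.07 + 21*0.01 + 84.6*0.09 + 140.3*0.51
  = 3.384 + 1.092 + 0.210 + 7.614 + 71.553 = 83.853 m² sabins.
Room volume: 372.24 m³.
Sabine: RT60 = 0.161 × 372.24 / 83.853 = 0.715 s.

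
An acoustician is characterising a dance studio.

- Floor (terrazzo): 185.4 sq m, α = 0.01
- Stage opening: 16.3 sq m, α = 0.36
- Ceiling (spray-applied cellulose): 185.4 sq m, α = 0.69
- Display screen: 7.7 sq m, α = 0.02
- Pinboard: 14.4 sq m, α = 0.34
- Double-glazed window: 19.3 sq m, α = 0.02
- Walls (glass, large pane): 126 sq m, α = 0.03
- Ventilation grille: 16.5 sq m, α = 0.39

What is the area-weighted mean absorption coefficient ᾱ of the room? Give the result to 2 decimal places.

0.26

S = Σ Sᵢ = 185.4 + 16.3 + 185.4 + 7.7 + 14.4 + 19.3 + 126 + 16.5 = 571.0 sq m.
Weighted sum Σ Sα = 151.299.
ᾱ = A/S = 0.26.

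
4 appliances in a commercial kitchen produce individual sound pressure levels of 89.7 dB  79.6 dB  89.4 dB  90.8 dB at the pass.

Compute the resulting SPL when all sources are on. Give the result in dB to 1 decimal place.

Sum in the linear (power) domain: Σ 10^(Lᵢ/10) = 10^(89.7/10) + 10^(79.6/10) + 10^(89.4/10) + 10^(90.8/10) = 3.098e+09.
L_total = 10·log₁₀(3.098e+09) = 94.9 dB.

94.9 dB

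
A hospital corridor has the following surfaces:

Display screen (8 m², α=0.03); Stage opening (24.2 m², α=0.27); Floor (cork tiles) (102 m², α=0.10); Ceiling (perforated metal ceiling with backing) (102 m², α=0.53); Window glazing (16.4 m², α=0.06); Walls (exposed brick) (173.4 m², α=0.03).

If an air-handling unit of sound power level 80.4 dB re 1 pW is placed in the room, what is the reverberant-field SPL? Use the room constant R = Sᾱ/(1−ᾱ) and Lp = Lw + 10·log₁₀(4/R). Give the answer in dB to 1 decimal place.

66.7 dB

A = 77.220 sabins; S = 426.0 m².
ᾱ = 0.1813, so room constant R = A/(1−ᾱ) = 94.320 m².
Lp = Lw + 10 log₁₀(4/R) = 80.4 -13.73 = 66.7 dB.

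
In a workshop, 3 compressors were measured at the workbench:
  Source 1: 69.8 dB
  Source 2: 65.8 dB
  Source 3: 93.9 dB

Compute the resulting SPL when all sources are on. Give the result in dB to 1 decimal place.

Sum in the linear (power) domain: Σ 10^(Lᵢ/10) = 10^(69.8/10) + 10^(65.8/10) + 10^(93.9/10) = 2.468e+09.
Combined level = 10 log₁₀(2.468e+09) = 93.9 dB.

93.9 dB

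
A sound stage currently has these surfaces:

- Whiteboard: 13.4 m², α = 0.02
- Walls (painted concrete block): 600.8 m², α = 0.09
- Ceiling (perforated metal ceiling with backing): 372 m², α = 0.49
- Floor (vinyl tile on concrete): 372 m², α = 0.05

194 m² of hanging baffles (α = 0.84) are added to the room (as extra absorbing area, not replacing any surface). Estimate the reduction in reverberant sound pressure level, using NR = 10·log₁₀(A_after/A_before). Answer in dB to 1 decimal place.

Equivalent absorption area: A_before = 13.4*0.02 + 600.8*0.09 + 372*0.49 + 372*0.05 = 255.220 m².
Treatment contributes 194·0.84 = 162.960 sabins.
New total A_after = 418.180 sabins.
Reduction = 10 log₁₀(A_after/A_before) = 10 log₁₀(1.6385) = 2.1 dB.

2.1 dB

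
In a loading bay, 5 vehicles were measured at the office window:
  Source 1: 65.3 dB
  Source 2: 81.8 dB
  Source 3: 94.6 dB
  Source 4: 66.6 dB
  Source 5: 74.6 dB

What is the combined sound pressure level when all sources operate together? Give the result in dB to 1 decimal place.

Σ 10^(Lᵢ/10) = 3.072e+09.
Combined level = 10 log₁₀(3.072e+09) = 94.9 dB.

94.9 dB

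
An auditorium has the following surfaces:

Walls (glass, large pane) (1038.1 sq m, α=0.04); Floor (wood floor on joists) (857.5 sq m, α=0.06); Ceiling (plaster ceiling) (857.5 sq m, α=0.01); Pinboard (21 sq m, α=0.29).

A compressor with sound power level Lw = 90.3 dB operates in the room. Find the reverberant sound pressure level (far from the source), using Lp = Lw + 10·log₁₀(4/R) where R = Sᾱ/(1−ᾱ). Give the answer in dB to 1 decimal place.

75.8 dB

Σ(Sᵢαᵢ) = 1038.1·0.04 + 857.5·0.06 + 857.5·0.01 + 21·0.29 = 107.639; total area S = 2774.1 sq m.
ᾱ = 0.0388, so room constant R = A/(1−ᾱ) = 111.984 sq m.
Lp = 90.3 + 10·log₁₀(4/111.984) = 90.3 + (-14.47) = 75.8 dB.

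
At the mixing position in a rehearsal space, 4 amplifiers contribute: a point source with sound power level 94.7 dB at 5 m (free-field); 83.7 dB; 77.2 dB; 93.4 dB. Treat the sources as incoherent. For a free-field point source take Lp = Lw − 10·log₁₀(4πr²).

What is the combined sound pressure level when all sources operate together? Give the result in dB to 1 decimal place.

Source at 5 m: Lp = 94.7 − 10·log₁₀(4π·5²) = 94.7 − 10·log₁₀(314.159) = 69.7 dB.
Sum in the linear (power) domain: Σ 10^(Lᵢ/10) = 10^(69.7/10) + 10^(83.7/10) + 10^(77.2/10) + 10^(93.4/10) = 2.484e+09.
Combined level = 10 log₁₀(2.484e+09) = 94.0 dB.

94.0 dB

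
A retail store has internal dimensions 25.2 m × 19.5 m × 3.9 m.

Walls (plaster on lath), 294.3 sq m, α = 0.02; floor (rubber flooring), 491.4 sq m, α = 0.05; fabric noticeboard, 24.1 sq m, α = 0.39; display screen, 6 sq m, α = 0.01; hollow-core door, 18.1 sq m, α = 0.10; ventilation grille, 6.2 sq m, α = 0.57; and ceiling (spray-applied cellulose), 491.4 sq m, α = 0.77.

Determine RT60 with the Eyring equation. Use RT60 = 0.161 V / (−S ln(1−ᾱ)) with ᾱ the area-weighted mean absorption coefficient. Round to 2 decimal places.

0.61 sec

S = Σ Sᵢ = 1331.5 sq m.
Σ(Sᵢαᵢ) = 294.3·0.02 + 491.4·0.05 + 24.1·0.39 + 6·0.01 + 18.1·0.10 + 6.2·0.57 + 491.4·0.77 = 423.637.
ᾱ = 423.637 / 1331.5 = 0.3182.
−S·ln(1−ᾱ) = −1331.5 × ln(1 − 0.3182) = 509.990.
V = 25.2 × 19.5 × 3.9 = 1916.46 m³.
T = 0.161·V/[−S·ln(1−ᾱ)] = 0.161·1916.46/509.990 = 0.61 s.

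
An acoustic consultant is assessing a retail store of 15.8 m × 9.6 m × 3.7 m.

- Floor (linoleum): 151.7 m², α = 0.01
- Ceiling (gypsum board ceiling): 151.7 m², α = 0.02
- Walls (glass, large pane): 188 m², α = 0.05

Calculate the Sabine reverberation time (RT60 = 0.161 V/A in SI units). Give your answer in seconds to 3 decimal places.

6.477 s

A = Σ Sᵢαᵢ = 151.7*0.01 + 151.7*0.02 + 188*0.05 = 13.951 sabins.
V = 15.8·9.6·3.7 = 561.216 m³.
RT60 = 0.161 · V / A = 0.161 × 561.216 / 13.951 = 6.477 s.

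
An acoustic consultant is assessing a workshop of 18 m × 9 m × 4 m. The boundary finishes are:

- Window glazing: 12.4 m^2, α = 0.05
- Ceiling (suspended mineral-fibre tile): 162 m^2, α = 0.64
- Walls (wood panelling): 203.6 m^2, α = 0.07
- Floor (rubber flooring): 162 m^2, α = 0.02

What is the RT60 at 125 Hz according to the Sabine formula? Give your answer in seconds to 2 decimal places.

0.86 seconds

Equivalent absorption area: A = 12.4*0.05 + 162*0.64 + 203.6*0.07 + 162*0.02 = 121.792 m^2.
Volume V = 18 × 9 × 4 = 648 m³.
RT60 = 0.161 · V / A = 0.161 × 648 / 121.792 = 0.86 s.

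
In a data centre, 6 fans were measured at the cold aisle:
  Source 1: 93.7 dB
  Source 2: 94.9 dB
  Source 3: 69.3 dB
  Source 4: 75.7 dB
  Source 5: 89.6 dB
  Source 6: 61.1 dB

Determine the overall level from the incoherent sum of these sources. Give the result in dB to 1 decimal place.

98.1 dB

Σ 10^(Lᵢ/10) = 6.393e+09.
Back to dB: 10·log₁₀ Σ = 98.1 dB.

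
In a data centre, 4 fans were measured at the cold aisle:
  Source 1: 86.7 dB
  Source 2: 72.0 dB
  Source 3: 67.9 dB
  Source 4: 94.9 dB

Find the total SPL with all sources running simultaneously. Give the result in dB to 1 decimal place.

Σ 10^(Lᵢ/10) = 3.58e+09.
Back to dB: 10·log₁₀ Σ = 95.5 dB.

95.5 dB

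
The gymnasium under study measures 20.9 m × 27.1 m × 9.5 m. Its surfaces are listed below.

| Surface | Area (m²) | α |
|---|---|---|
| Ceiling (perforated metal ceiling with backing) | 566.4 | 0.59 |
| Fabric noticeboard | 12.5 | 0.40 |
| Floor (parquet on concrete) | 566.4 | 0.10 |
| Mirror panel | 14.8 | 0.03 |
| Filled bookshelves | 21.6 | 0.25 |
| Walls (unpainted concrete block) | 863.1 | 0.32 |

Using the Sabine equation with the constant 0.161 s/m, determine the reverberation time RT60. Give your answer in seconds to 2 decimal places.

1.28 s

Equivalent absorption area: A = 566.4·0.59 + 12.5·0.40 + 566.4·0.10 + 14.8·0.03 + 21.6·0.25 + 863.1·0.32 = 677.852 m².
V = 20.9·27.1·9.5 = 5380.705 m³.
RT60 = 0.161 · V / A = 0.161 × 5380.705 / 677.852 = 1.28 s.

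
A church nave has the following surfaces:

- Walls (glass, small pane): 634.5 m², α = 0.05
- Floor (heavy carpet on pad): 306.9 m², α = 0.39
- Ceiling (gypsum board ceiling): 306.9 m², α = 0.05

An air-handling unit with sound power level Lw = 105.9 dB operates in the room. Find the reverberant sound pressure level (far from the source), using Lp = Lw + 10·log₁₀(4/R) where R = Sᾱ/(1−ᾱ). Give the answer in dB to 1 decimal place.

89.1 dB

Σ(Sᵢαᵢ) = 634.5×0.05 + 306.9×0.39 + 306.9×0.05 = 166.761; total area S = 1248.3 m².
ᾱ = 0.1336, so room constant R = A/(1−ᾱ) = 192.476 m².
Lp = 105.9 + 10·log₁₀(4/192.476) = 105.9 + (-16.82) = 89.1 dB.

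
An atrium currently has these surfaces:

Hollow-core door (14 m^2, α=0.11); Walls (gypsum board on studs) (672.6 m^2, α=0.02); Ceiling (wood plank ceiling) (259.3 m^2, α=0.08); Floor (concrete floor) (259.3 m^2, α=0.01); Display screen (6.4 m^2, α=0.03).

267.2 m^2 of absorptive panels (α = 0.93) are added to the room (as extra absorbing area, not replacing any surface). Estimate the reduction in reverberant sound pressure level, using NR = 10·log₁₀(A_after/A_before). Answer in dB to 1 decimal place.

Summing Sᵢαᵢ: 1.540 + 13.452 + 20.744 + 2.593 + 0.192 → A_before = 38.521 sabins.
Treatment contributes 267.2·0.93 = 248.496 sabins.
New total A_after = 287.017 sabins.
NR = 10·log₁₀(287.017/38.521) = 8.7 dB.

8.7 dB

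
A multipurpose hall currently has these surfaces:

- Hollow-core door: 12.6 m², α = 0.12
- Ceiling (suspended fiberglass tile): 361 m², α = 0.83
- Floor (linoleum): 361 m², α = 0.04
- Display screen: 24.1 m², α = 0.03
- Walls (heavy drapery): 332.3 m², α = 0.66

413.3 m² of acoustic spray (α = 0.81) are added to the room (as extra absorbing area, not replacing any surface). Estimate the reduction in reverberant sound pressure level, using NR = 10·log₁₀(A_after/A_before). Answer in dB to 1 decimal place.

Total absorption A_before = 12.6×0.12 + 361×0.83 + 361×0.04 + 24.1×0.03 + 332.3×0.66
  = 1.512 + 299.630 + 14.440 + 0.723 + 219.318 = 535.623 m² sabins.
Treatment contributes 413.3·0.81 = 334.773 sabins.
New total A_after = 870.396 sabins.
Reduction = 10 log₁₀(A_after/A_before) = 10 log₁₀(1.6250) = 2.1 dB.

2.1 dB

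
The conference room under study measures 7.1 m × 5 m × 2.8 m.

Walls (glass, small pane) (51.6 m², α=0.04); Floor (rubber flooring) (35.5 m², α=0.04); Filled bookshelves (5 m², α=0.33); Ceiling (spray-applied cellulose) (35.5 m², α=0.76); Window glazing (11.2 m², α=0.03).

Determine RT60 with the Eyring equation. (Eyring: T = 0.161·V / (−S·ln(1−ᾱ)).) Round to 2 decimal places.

0.43 s

S = Σ Sᵢ = 138.8 m².
Absorption A = 51.6·0.04 + 35.5·0.04 + 5·0.33 + 35.5·0.76 + 11.2·0.03 = 32.450 sabins.
ᾱ = 32.450 / 138.8 = 0.2338.
Eyring denominator: −S ln(1−ᾱ) = 36.964.
V = 7.1 × 5 × 2.8 = 99.4 m³.
T = 0.161·V/[−S·ln(1−ᾱ)] = 0.161·99.4/36.964 = 0.43 s.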